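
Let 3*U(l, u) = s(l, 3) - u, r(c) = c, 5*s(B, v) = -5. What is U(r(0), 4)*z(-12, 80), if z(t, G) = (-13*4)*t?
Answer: -1040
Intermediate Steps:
s(B, v) = -1 (s(B, v) = (⅕)*(-5) = -1)
z(t, G) = -52*t
U(l, u) = -⅓ - u/3 (U(l, u) = (-1 - u)/3 = -⅓ - u/3)
U(r(0), 4)*z(-12, 80) = (-⅓ - ⅓*4)*(-52*(-12)) = (-⅓ - 4/3)*624 = -5/3*624 = -1040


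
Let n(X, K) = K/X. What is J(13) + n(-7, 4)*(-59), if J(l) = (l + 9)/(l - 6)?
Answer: 258/7 ≈ 36.857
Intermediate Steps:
J(l) = (9 + l)/(-6 + l)
J(13) + n(-7, 4)*(-59) = (9 + 13)/(-6 + 13) + (4/(-7))*(-59) = 22/7 + (4*(-1/7))*(-59) = (1/7)*22 - 4/7*(-59) = 22/7 + 236/7 = 258/7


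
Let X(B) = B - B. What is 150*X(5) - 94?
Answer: -94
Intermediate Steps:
X(B) = 0
150*X(5) - 94 = 150*0 - 94 = 0 - 94 = -94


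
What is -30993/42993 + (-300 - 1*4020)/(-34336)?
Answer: -9150478/15377163 ≈ -0.59507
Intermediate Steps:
-30993/42993 + (-300 - 1*4020)/(-34336) = -30993*1/42993 + (-300 - 4020)*(-1/34336) = -10331/14331 - 4320*(-1/34336) = -10331/14331 + 135/1073 = -9150478/15377163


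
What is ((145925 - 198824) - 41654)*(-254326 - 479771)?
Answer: 69411073641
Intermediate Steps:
((145925 - 198824) - 41654)*(-254326 - 479771) = (-52899 - 41654)*(-734097) = -94553*(-734097) = 69411073641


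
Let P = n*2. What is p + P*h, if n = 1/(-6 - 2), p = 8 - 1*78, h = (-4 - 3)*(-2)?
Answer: -147/2 ≈ -73.500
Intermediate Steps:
h = 14 (h = -7*(-2) = 14)
p = -70 (p = 8 - 78 = -70)
n = -⅛ (n = 1/(-8) = -⅛ ≈ -0.12500)
P = -¼ (P = -⅛*2 = -¼ ≈ -0.25000)
p + P*h = -70 - ¼*14 = -70 - 7/2 = -147/2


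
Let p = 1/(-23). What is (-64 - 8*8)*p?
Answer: 128/23 ≈ 5.5652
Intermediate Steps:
p = -1/23 ≈ -0.043478
(-64 - 8*8)*p = (-64 - 8*8)*(-1/23) = (-64 - 64)*(-1/23) = -128*(-1/23) = 128/23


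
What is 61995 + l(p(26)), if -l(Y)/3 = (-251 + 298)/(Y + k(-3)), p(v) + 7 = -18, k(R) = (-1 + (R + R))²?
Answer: 495913/8 ≈ 61989.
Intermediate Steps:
k(R) = (-1 + 2*R)²
p(v) = -25 (p(v) = -7 - 18 = -25)
l(Y) = -141/(49 + Y) (l(Y) = -3*(-251 + 298)/(Y + (-1 + 2*(-3))²) = -141/(Y + (-1 - 6)²) = -141/(Y + (-7)²) = -141/(Y + 49) = -141/(49 + Y))
61995 + l(p(26)) = 61995 - 141/(49 - 25) = 61995 - 141/24 = 61995 - 141*1/24 = 61995 - 47/8 = 495913/8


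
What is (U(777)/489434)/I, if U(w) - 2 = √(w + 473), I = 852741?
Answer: 1/208680219297 + 25*√2/417360438594 ≈ 8.9504e-11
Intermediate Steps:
U(w) = 2 + √(473 + w) (U(w) = 2 + √(w + 473) = 2 + √(473 + w))
(U(777)/489434)/I = ((2 + √(473 + 777))/489434)/852741 = ((2 + √1250)*(1/489434))*(1/852741) = ((2 + 25*√2)*(1/489434))*(1/852741) = (1/244717 + 25*√2/489434)*(1/852741) = 1/208680219297 + 25*√2/417360438594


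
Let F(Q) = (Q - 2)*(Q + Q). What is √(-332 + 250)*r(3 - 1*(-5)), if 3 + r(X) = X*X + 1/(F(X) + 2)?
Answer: 5979*I*√82/98 ≈ 552.47*I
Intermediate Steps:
F(Q) = 2*Q*(-2 + Q) (F(Q) = (-2 + Q)*(2*Q) = 2*Q*(-2 + Q))
r(X) = -3 + X² + 1/(2 + 2*X*(-2 + X)) (r(X) = -3 + (X*X + 1/(2*X*(-2 + X) + 2)) = -3 + (X² + 1/(2 + 2*X*(-2 + X))) = -3 + X² + 1/(2 + 2*X*(-2 + X)))
√(-332 + 250)*r(3 - 1*(-5)) = √(-332 + 250)*((-5 + 2*(3 - 1*(-5))² - 6*(3 - 1*(-5))*(-2 + (3 - 1*(-5))) + 2*(3 - 1*(-5))³*(-2 + (3 - 1*(-5))))/(2*(1 + (3 - 1*(-5))*(-2 + (3 - 1*(-5)))))) = √(-82)*((-5 + 2*(3 + 5)² - 6*(3 + 5)*(-2 + (3 + 5)) + 2*(3 + 5)³*(-2 + (3 + 5)))/(2*(1 + (3 + 5)*(-2 + (3 + 5))))) = (I*√82)*((-5 + 2*8² - 6*8*(-2 + 8) + 2*8³*(-2 + 8))/(2*(1 + 8*(-2 + 8)))) = (I*√82)*((-5 + 2*64 - 6*8*6 + 2*512*6)/(2*(1 + 8*6))) = (I*√82)*((-5 + 128 - 288 + 6144)/(2*(1 + 48))) = (I*√82)*((½)*5979/49) = (I*√82)*((½)*(1/49)*5979) = (I*√82)*(5979/98) = 5979*I*√82/98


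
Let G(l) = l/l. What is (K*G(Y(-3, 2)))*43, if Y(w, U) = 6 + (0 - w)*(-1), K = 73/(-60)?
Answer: -3139/60 ≈ -52.317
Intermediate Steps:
K = -73/60 (K = 73*(-1/60) = -73/60 ≈ -1.2167)
Y(w, U) = 6 + w (Y(w, U) = 6 - w*(-1) = 6 + w)
G(l) = 1
(K*G(Y(-3, 2)))*43 = -73/60*1*43 = -73/60*43 = -3139/60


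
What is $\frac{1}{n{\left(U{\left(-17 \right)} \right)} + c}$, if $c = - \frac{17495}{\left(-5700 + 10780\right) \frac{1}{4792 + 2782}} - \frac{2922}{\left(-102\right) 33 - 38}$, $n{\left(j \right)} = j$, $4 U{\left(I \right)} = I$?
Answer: $- \frac{216154}{5638911489} \approx -3.8333 \cdot 10^{-5}$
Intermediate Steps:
$U{\left(I \right)} = \frac{I}{4}$
$c = - \frac{11275985669}{432308}$ ($c = - \frac{17495}{5080 \cdot \frac{1}{7574}} - \frac{2922}{-3366 - 38} = - \frac{17495}{5080 \cdot \frac{1}{7574}} - \frac{2922}{-3404} = - \frac{17495}{\frac{2540}{3787}} - - \frac{1461}{1702} = \left(-17495\right) \frac{3787}{2540} + \frac{1461}{1702} = - \frac{13250713}{508} + \frac{1461}{1702} = - \frac{11275985669}{432308} \approx -26083.0$)
$\frac{1}{n{\left(U{\left(-17 \right)} \right)} + c} = \frac{1}{\frac{1}{4} \left(-17\right) - \frac{11275985669}{432308}} = \frac{1}{- \frac{17}{4} - \frac{11275985669}{432308}} = \frac{1}{- \frac{5638911489}{216154}} = - \frac{216154}{5638911489}$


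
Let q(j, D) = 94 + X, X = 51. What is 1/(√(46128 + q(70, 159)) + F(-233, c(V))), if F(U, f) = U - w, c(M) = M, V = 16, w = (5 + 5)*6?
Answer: -293/39576 - √46273/39576 ≈ -0.012839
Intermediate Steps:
w = 60 (w = 10*6 = 60)
q(j, D) = 145 (q(j, D) = 94 + 51 = 145)
F(U, f) = -60 + U (F(U, f) = U - 1*60 = U - 60 = -60 + U)
1/(√(46128 + q(70, 159)) + F(-233, c(V))) = 1/(√(46128 + 145) + (-60 - 233)) = 1/(√46273 - 293) = 1/(-293 + √46273)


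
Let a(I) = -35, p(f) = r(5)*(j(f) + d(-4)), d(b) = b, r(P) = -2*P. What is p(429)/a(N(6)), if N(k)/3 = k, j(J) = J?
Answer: 850/7 ≈ 121.43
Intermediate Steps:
N(k) = 3*k
p(f) = 40 - 10*f (p(f) = (-2*5)*(f - 4) = -10*(-4 + f) = 40 - 10*f)
p(429)/a(N(6)) = (40 - 10*429)/(-35) = (40 - 4290)*(-1/35) = -4250*(-1/35) = 850/7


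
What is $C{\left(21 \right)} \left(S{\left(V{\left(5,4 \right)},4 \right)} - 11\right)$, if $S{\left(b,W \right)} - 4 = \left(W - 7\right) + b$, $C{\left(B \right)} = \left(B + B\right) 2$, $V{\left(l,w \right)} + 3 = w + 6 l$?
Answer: $1764$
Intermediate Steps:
$V{\left(l,w \right)} = -3 + w + 6 l$ ($V{\left(l,w \right)} = -3 + \left(w + 6 l\right) = -3 + w + 6 l$)
$C{\left(B \right)} = 4 B$ ($C{\left(B \right)} = 2 B 2 = 4 B$)
$S{\left(b,W \right)} = -3 + W + b$ ($S{\left(b,W \right)} = 4 + \left(\left(W - 7\right) + b\right) = 4 + \left(\left(-7 + W\right) + b\right) = 4 + \left(-7 + W + b\right) = -3 + W + b$)
$C{\left(21 \right)} \left(S{\left(V{\left(5,4 \right)},4 \right)} - 11\right) = 4 \cdot 21 \left(\left(-3 + 4 + \left(-3 + 4 + 6 \cdot 5\right)\right) - 11\right) = 84 \left(\left(-3 + 4 + \left(-3 + 4 + 30\right)\right) - 11\right) = 84 \left(\left(-3 + 4 + 31\right) - 11\right) = 84 \left(32 - 11\right) = 84 \cdot 21 = 1764$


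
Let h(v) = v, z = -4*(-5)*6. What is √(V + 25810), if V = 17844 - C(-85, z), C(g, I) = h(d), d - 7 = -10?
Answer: √43657 ≈ 208.94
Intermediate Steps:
d = -3 (d = 7 - 10 = -3)
z = 120 (z = 20*6 = 120)
C(g, I) = -3
V = 17847 (V = 17844 - 1*(-3) = 17844 + 3 = 17847)
√(V + 25810) = √(17847 + 25810) = √43657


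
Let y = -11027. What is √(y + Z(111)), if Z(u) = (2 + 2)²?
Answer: 11*I*√91 ≈ 104.93*I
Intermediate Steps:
Z(u) = 16 (Z(u) = 4² = 16)
√(y + Z(111)) = √(-11027 + 16) = √(-11011) = 11*I*√91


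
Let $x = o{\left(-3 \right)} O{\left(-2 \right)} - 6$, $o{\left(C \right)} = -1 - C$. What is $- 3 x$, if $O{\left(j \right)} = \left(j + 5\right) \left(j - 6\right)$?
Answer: $162$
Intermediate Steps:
$O{\left(j \right)} = \left(-6 + j\right) \left(5 + j\right)$ ($O{\left(j \right)} = \left(5 + j\right) \left(-6 + j\right) = \left(-6 + j\right) \left(5 + j\right)$)
$x = -54$ ($x = \left(-1 - -3\right) \left(-30 + \left(-2\right)^{2} - -2\right) - 6 = \left(-1 + 3\right) \left(-30 + 4 + 2\right) - 6 = 2 \left(-24\right) - 6 = -48 - 6 = -54$)
$- 3 x = \left(-3\right) \left(-54\right) = 162$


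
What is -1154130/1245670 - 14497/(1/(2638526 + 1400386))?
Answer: -7293660345670101/124567 ≈ -5.8552e+10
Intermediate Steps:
-1154130/1245670 - 14497/(1/(2638526 + 1400386)) = -1154130*1/1245670 - 14497/(1/4038912) = -115413/124567 - 14497/1/4038912 = -115413/124567 - 14497*4038912 = -115413/124567 - 58552107264 = -7293660345670101/124567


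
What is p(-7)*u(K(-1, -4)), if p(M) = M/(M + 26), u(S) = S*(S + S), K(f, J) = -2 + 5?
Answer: -126/19 ≈ -6.6316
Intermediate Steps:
K(f, J) = 3
u(S) = 2*S² (u(S) = S*(2*S) = 2*S²)
p(M) = M/(26 + M)
p(-7)*u(K(-1, -4)) = (-7/(26 - 7))*(2*3²) = (-7/19)*(2*9) = -7*1/19*18 = -7/19*18 = -126/19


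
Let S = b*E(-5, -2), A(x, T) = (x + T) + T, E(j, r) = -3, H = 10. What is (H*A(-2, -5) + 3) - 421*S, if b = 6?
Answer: 7461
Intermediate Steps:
A(x, T) = x + 2*T (A(x, T) = (T + x) + T = x + 2*T)
S = -18 (S = 6*(-3) = -18)
(H*A(-2, -5) + 3) - 421*S = (10*(-2 + 2*(-5)) + 3) - 421*(-18) = (10*(-2 - 10) + 3) + 7578 = (10*(-12) + 3) + 7578 = (-120 + 3) + 7578 = -117 + 7578 = 7461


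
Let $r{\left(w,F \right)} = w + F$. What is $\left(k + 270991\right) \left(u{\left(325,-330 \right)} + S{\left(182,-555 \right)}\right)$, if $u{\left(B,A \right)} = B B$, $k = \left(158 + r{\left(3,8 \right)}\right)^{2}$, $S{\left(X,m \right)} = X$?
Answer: $31694698464$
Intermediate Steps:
$r{\left(w,F \right)} = F + w$
$k = 28561$ ($k = \left(158 + \left(8 + 3\right)\right)^{2} = \left(158 + 11\right)^{2} = 169^{2} = 28561$)
$u{\left(B,A \right)} = B^{2}$
$\left(k + 270991\right) \left(u{\left(325,-330 \right)} + S{\left(182,-555 \right)}\right) = \left(28561 + 270991\right) \left(325^{2} + 182\right) = 299552 \left(105625 + 182\right) = 299552 \cdot 105807 = 31694698464$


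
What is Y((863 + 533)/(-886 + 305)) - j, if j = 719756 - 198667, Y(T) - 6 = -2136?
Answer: -523219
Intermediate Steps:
Y(T) = -2130 (Y(T) = 6 - 2136 = -2130)
j = 521089
Y((863 + 533)/(-886 + 305)) - j = -2130 - 1*521089 = -2130 - 521089 = -523219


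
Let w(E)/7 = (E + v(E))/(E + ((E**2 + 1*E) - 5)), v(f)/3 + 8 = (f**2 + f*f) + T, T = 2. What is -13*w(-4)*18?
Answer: -40404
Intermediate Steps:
v(f) = -18 + 6*f**2 (v(f) = -24 + 3*((f**2 + f*f) + 2) = -24 + 3*((f**2 + f**2) + 2) = -24 + 3*(2*f**2 + 2) = -24 + 3*(2 + 2*f**2) = -24 + (6 + 6*f**2) = -18 + 6*f**2)
w(E) = 7*(-18 + E + 6*E**2)/(-5 + E**2 + 2*E) (w(E) = 7*((E + (-18 + 6*E**2))/(E + ((E**2 + 1*E) - 5))) = 7*((-18 + E + 6*E**2)/(E + ((E**2 + E) - 5))) = 7*((-18 + E + 6*E**2)/(E + ((E + E**2) - 5))) = 7*((-18 + E + 6*E**2)/(E + (-5 + E + E**2))) = 7*((-18 + E + 6*E**2)/(-5 + E**2 + 2*E)) = 7*(-18 + E + 6*E**2)/(-5 + E**2 + 2*E))
-13*w(-4)*18 = -91*(-18 - 4 + 6*(-4)**2)/(-5 + (-4)**2 + 2*(-4))*18 = -91*(-18 - 4 + 6*16)/(-5 + 16 - 8)*18 = -91*(-18 - 4 + 96)/3*18 = -91*74/3*18 = -13*518/3*18 = -6734/3*18 = -40404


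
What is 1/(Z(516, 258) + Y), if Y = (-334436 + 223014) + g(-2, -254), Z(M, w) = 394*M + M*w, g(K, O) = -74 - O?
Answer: 1/225190 ≈ 4.4407e-6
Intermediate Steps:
Y = -111242 (Y = (-334436 + 223014) + (-74 - 1*(-254)) = -111422 + (-74 + 254) = -111422 + 180 = -111242)
1/(Z(516, 258) + Y) = 1/(516*(394 + 258) - 111242) = 1/(516*652 - 111242) = 1/(336432 - 111242) = 1/225190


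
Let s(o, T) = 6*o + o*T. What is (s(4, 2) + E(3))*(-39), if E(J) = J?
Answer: -1365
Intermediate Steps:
s(o, T) = 6*o + T*o
(s(4, 2) + E(3))*(-39) = (4*(6 + 2) + 3)*(-39) = (4*8 + 3)*(-39) = (32 + 3)*(-39) = 35*(-39) = -1365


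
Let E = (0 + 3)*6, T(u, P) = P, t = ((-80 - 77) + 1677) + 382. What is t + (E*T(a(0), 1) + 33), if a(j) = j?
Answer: 1953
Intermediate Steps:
t = 1902 (t = (-157 + 1677) + 382 = 1520 + 382 = 1902)
E = 18 (E = 3*6 = 18)
t + (E*T(a(0), 1) + 33) = 1902 + (18*1 + 33) = 1902 + (18 + 33) = 1902 + 51 = 1953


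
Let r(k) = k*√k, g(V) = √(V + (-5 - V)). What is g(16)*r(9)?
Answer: 27*I*√5 ≈ 60.374*I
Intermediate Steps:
g(V) = I*√5 (g(V) = √(-5) = I*√5)
r(k) = k^(3/2)
g(16)*r(9) = (I*√5)*9^(3/2) = (I*√5)*27 = 27*I*√5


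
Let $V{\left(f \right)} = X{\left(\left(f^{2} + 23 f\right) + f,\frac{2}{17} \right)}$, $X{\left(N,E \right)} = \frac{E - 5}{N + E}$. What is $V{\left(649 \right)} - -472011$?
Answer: $\frac{3504781269238}{7425211} \approx 4.7201 \cdot 10^{5}$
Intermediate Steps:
$X{\left(N,E \right)} = \frac{-5 + E}{E + N}$
$V{\left(f \right)} = - \frac{83}{17 \left(\frac{2}{17} + f^{2} + 24 f\right)}$ ($V{\left(f \right)} = \frac{-5 + \frac{2}{17}}{\frac{2}{17} + \left(\left(f^{2} + 23 f\right) + f\right)} = \frac{-5 + 2 \cdot \frac{1}{17}}{2 \cdot \frac{1}{17} + \left(f^{2} + 24 f\right)} = \frac{-5 + \frac{2}{17}}{\frac{2}{17} + \left(f^{2} + 24 f\right)} = \frac{1}{\frac{2}{17} + f^{2} + 24 f} \left(- \frac{83}{17}\right) = - \frac{83}{17 \left(\frac{2}{17} + f^{2} + 24 f\right)}$)
$V{\left(649 \right)} - -472011 = - \frac{83}{2 + 17 \cdot 649 \left(24 + 649\right)} - -472011 = - \frac{83}{2 + 17 \cdot 649 \cdot 673} + 472011 = - \frac{83}{2 + 7425209} + 472011 = - \frac{83}{7425211} + 472011 = \frac{3504781269238}{7425211}$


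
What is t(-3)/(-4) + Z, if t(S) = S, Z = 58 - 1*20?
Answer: 155/4 ≈ 38.750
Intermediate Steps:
Z = 38 (Z = 58 - 20 = 38)
t(-3)/(-4) + Z = -3/(-4) + 38 = -1/4*(-3) + 38 = 3/4 + 38 = 155/4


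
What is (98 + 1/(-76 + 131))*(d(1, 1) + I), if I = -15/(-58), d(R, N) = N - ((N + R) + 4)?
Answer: -26955/58 ≈ -464.74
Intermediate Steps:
d(R, N) = -4 - R (d(R, N) = N - (4 + N + R) = N + (-4 - N - R) = -4 - R)
I = 15/58 (I = -15*(-1/58) = 15/58 ≈ 0.25862)
(98 + 1/(-76 + 131))*(d(1, 1) + I) = (98 + 1/(-76 + 131))*((-4 - 1*1) + 15/58) = (98 + 1/55)*((-4 - 1) + 15/58) = (98 + 1/55)*(-5 + 15/58) = (5391/55)*(-275/58) = -26955/58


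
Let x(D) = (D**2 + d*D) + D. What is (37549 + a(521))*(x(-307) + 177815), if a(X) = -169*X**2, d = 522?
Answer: -5110849277940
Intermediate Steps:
x(D) = D**2 + 523*D (x(D) = (D**2 + 522*D) + D = D**2 + 523*D)
(37549 + a(521))*(x(-307) + 177815) = (37549 - 169*521**2)*(-307*(523 - 307) + 177815) = (37549 - 169*271441)*(-307*216 + 177815) = (37549 - 45873529)*(-66312 + 177815) = -45835980*111503 = -5110849277940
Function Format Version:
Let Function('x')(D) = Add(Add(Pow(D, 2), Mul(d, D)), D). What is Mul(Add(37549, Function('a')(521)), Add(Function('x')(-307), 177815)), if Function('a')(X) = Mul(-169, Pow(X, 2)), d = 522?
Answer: -5110849277940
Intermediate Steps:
Function('x')(D) = Add(Pow(D, 2), Mul(523, D)) (Function('x')(D) = Add(Add(Pow(D, 2), Mul(522, D)), D) = Add(Pow(D, 2), Mul(523, D)))
Mul(Add(37549, Function('a')(521)), Add(Function('x')(-307), 177815)) = Mul(Add(37549, Mul(-169, Pow(521, 2))), Add(Mul(-307, Add(523, -307)), 177815)) = Mul(Add(37549, Mul(-169, 271441)), Add(Mul(-307, 216), 177815)) = Mul(Add(37549, -45873529), Add(-66312, 177815)) = Mul(-45835980, 111503) = -5110849277940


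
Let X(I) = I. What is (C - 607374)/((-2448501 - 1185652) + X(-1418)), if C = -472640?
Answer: 1080014/3635571 ≈ 0.29707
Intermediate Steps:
(C - 607374)/((-2448501 - 1185652) + X(-1418)) = (-472640 - 607374)/((-2448501 - 1185652) - 1418) = -1080014/(-3634153 - 1418) = -1080014/(-3635571) = -1080014*(-1/3635571) = 1080014/3635571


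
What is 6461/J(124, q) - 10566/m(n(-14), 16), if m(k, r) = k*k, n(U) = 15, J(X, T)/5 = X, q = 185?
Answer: -113271/3100 ≈ -36.539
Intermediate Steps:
J(X, T) = 5*X
m(k, r) = k**2
6461/J(124, q) - 10566/m(n(-14), 16) = 6461/((5*124)) - 10566/(15**2) = 6461/620 - 10566/225 = 6461*(1/620) - 10566*1/225 = 6461/620 - 1174/25 = -113271/3100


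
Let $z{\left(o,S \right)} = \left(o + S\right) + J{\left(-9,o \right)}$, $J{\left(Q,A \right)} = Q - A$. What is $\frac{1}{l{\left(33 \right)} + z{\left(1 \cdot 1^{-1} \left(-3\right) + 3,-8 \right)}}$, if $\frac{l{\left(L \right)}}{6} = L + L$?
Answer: $\frac{1}{379} \approx 0.0026385$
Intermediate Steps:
$l{\left(L \right)} = 12 L$ ($l{\left(L \right)} = 6 \left(L + L\right) = 6 \cdot 2 L = 12 L$)
$z{\left(o,S \right)} = -9 + S$ ($z{\left(o,S \right)} = \left(o + S\right) - \left(9 + o\right) = \left(S + o\right) - \left(9 + o\right) = -9 + S$)
$\frac{1}{l{\left(33 \right)} + z{\left(1 \cdot 1^{-1} \left(-3\right) + 3,-8 \right)}} = \frac{1}{12 \cdot 33 - 17} = \frac{1}{396 - 17} = \frac{1}{379}$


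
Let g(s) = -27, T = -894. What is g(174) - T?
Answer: 867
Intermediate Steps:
g(174) - T = -27 - 1*(-894) = -27 + 894 = 867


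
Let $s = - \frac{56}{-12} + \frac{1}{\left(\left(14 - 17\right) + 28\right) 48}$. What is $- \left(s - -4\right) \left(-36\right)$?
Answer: $\frac{31203}{100} \approx 312.03$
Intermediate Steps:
$s = \frac{1867}{400}$ ($s = \left(-56\right) \left(- \frac{1}{12}\right) + \frac{1}{\left(14 - 17\right) + 28} \cdot \frac{1}{48} = \frac{14}{3} + \frac{1}{-3 + 28} \cdot \frac{1}{48} = \frac{14}{3} + \frac{1}{25} \cdot \frac{1}{48} = \frac{14}{3} + \frac{1}{1200} = \frac{1867}{400} \approx 4.6675$)
$- \left(s - -4\right) \left(-36\right) = - \left(\frac{1867}{400} - -4\right) \left(-36\right) = - \left(\frac{1867}{400} + 4\right) \left(-36\right) = - \frac{3467 \left(-36\right)}{400} = \left(-1\right) \left(- \frac{31203}{100}\right) = \frac{31203}{100}$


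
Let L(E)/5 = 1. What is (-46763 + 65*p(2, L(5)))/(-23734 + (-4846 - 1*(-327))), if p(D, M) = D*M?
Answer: 2427/1487 ≈ 1.6321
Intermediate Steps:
L(E) = 5 (L(E) = 5*1 = 5)
(-46763 + 65*p(2, L(5)))/(-23734 + (-4846 - 1*(-327))) = (-46763 + 65*(2*5))/(-23734 + (-4846 - 1*(-327))) = (-46763 + 65*10)/(-23734 + (-4846 + 327)) = (-46763 + 650)/(-23734 - 4519) = -46113/(-28253) = -46113*(-1/28253) = 2427/1487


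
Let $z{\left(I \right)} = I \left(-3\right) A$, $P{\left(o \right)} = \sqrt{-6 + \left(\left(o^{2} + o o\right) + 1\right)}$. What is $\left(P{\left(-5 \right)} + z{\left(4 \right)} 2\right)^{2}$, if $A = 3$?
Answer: $5229 - 432 \sqrt{5} \approx 4263.0$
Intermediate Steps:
$P{\left(o \right)} = \sqrt{-5 + 2 o^{2}}$ ($P{\left(o \right)} = \sqrt{-6 + \left(\left(o^{2} + o^{2}\right) + 1\right)} = \sqrt{-6 + \left(2 o^{2} + 1\right)} = \sqrt{-6 + \left(1 + 2 o^{2}\right)} = \sqrt{-5 + 2 o^{2}}$)
$z{\left(I \right)} = - 9 I$ ($z{\left(I \right)} = I \left(-3\right) 3 = - 3 I 3 = - 9 I$)
$\left(P{\left(-5 \right)} + z{\left(4 \right)} 2\right)^{2} = \left(\sqrt{-5 + 2 \left(-5\right)^{2}} + \left(-9\right) 4 \cdot 2\right)^{2} = \left(\sqrt{-5 + 2 \cdot 25} - 72\right)^{2} = \left(\sqrt{-5 + 50} - 72\right)^{2} = \left(\sqrt{45} - 72\right)^{2} = \left(3 \sqrt{5} - 72\right)^{2} = \left(-72 + 3 \sqrt{5}\right)^{2}$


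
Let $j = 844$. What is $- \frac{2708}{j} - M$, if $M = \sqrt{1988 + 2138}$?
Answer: $- \frac{677}{211} - \sqrt{4126} \approx -67.443$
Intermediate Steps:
$M = \sqrt{4126} \approx 64.234$
$- \frac{2708}{j} - M = - \frac{2708}{844} - \sqrt{4126} = \left(-2708\right) \frac{1}{844} - \sqrt{4126} = - \frac{677}{211} - \sqrt{4126}$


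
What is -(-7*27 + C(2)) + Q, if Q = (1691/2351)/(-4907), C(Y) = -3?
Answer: 2214978853/11536357 ≈ 192.00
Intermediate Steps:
Q = -1691/11536357 (Q = (1691*(1/2351))*(-1/4907) = (1691/2351)*(-1/4907) = -1691/11536357 ≈ -0.00014658)
-(-7*27 + C(2)) + Q = -(-7*27 - 3) - 1691/11536357 = -(-189 - 3) - 1691/11536357 = -1*(-192) - 1691/11536357 = 192 - 1691/11536357 = 2214978853/11536357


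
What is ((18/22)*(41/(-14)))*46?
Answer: -8487/77 ≈ -110.22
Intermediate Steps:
((18/22)*(41/(-14)))*46 = ((18*(1/22))*(41*(-1/14)))*46 = ((9/11)*(-41/14))*46 = -369/154*46 = -8487/77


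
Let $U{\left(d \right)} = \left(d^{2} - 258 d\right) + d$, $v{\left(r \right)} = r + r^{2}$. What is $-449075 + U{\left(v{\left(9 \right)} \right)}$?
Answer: $-464105$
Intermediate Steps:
$U{\left(d \right)} = d^{2} - 257 d$
$-449075 + U{\left(v{\left(9 \right)} \right)} = -449075 + 9 \left(1 + 9\right) \left(-257 + 9 \left(1 + 9\right)\right) = -449075 + 9 \cdot 10 \left(-257 + 9 \cdot 10\right) = -449075 + 90 \left(-257 + 90\right) = -449075 + 90 \left(-167\right) = -449075 - 15030 = -464105$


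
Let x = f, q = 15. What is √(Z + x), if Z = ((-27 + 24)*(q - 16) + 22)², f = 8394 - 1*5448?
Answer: √3571 ≈ 59.758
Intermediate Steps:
f = 2946 (f = 8394 - 5448 = 2946)
x = 2946
Z = 625 (Z = ((-27 + 24)*(15 - 16) + 22)² = (-3*(-1) + 22)² = (3 + 22)² = 25² = 625)
√(Z + x) = √(625 + 2946) = √3571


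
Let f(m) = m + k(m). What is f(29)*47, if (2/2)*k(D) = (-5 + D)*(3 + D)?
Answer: 37459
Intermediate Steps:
k(D) = (-5 + D)*(3 + D)
f(m) = -15 + m**2 - m (f(m) = m + (-15 + m**2 - 2*m) = -15 + m**2 - m)
f(29)*47 = (-15 + 29**2 - 1*29)*47 = (-15 + 841 - 29)*47 = 797*47 = 37459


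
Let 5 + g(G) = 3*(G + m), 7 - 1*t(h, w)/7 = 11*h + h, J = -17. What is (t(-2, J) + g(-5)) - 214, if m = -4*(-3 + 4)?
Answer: -29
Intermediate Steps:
m = -4 (m = -4*1 = -4)
t(h, w) = 49 - 84*h (t(h, w) = 49 - 7*(11*h + h) = 49 - 84*h)
g(G) = -17 + 3*G (g(G) = -5 + 3*(G - 4) = -5 + 3*(-4 + G) = -5 + (-12 + 3*G) = -17 + 3*G)
(t(-2, J) + g(-5)) - 214 = ((49 - 84*(-2)) + (-17 + 3*(-5))) - 214 = ((49 + 168) + (-17 - 15)) - 214 = (217 - 32) - 214 = 185 - 214 = -29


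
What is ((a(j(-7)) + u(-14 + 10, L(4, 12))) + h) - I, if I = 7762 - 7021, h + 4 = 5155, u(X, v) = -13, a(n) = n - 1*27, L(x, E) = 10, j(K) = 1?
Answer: 4371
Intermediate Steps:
a(n) = -27 + n (a(n) = n - 27 = -27 + n)
h = 5151 (h = -4 + 5155 = 5151)
I = 741
((a(j(-7)) + u(-14 + 10, L(4, 12))) + h) - I = (((-27 + 1) - 13) + 5151) - 1*741 = ((-26 - 13) + 5151) - 741 = (-39 + 5151) - 741 = 5112 - 741 = 4371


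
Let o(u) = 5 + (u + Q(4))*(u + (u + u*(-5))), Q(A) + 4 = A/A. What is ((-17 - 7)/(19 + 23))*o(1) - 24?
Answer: -212/7 ≈ -30.286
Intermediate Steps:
Q(A) = -3 (Q(A) = -4 + A/A = -4 + 1 = -3)
o(u) = 5 - 3*u*(-3 + u) (o(u) = 5 + (u - 3)*(u + (u + u*(-5))) = 5 + (-3 + u)*(u + (u - 5*u)) = 5 + (-3 + u)*(u - 4*u) = 5 + (-3 + u)*(-3*u) = 5 - 3*u*(-3 + u))
((-17 - 7)/(19 + 23))*o(1) - 24 = ((-17 - 7)/(19 + 23))*(5 - 3*1**2 + 9*1) - 24 = (-24/42)*(5 - 3*1 + 9) - 24 = (-24*1/42)*(5 - 3 + 9) - 24 = -4/7*11 - 24 = -44/7 - 24 = -212/7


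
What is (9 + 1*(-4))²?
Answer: 25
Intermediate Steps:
(9 + 1*(-4))² = (9 - 4)² = 5² = 25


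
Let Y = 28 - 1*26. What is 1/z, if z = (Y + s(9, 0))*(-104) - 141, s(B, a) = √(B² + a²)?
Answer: -1/1285 ≈ -0.00077821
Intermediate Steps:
Y = 2 (Y = 28 - 26 = 2)
z = -1285 (z = (2 + √(9² + 0²))*(-104) - 141 = (2 + √(81 + 0))*(-104) - 141 = (2 + √81)*(-104) - 141 = (2 + 9)*(-104) - 141 = 11*(-104) - 141 = -1144 - 141 = -1285)
1/z = 1/(-1285) = -1/1285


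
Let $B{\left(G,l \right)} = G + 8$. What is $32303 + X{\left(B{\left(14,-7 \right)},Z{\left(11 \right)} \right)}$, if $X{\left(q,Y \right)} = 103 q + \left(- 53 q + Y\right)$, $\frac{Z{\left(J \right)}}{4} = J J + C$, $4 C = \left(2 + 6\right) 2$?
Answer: $33903$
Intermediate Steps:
$B{\left(G,l \right)} = 8 + G$
$C = 4$ ($C = \frac{\left(2 + 6\right) 2}{4} = \frac{8 \cdot 2}{4} = \frac{1}{4} \cdot 16 = 4$)
$Z{\left(J \right)} = 16 + 4 J^{2}$ ($Z{\left(J \right)} = 4 \left(J J + 4\right) = 4 \left(J^{2} + 4\right) = 4 \left(4 + J^{2}\right) = 16 + 4 J^{2}$)
$X{\left(q,Y \right)} = Y + 50 q$ ($X{\left(q,Y \right)} = 103 q + \left(Y - 53 q\right) = Y + 50 q$)
$32303 + X{\left(B{\left(14,-7 \right)},Z{\left(11 \right)} \right)} = 32303 + \left(\left(16 + 4 \cdot 11^{2}\right) + 50 \left(8 + 14\right)\right) = 32303 + \left(\left(16 + 4 \cdot 121\right) + 50 \cdot 22\right) = 32303 + \left(\left(16 + 484\right) + 1100\right) = 32303 + \left(500 + 1100\right) = 32303 + 1600 = 33903$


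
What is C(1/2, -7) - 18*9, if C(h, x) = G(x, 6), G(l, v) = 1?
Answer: -161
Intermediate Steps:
C(h, x) = 1
C(1/2, -7) - 18*9 = 1 - 18*9 = 1 - 162 = -161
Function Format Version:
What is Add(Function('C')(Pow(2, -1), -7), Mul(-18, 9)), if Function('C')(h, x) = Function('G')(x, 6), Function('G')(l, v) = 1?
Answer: -161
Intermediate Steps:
Function('C')(h, x) = 1
Add(Function('C')(Pow(2, -1), -7), Mul(-18, 9)) = Add(1, Mul(-18, 9)) = Add(1, -162) = -161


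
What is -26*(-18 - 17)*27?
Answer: 24570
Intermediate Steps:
-26*(-18 - 17)*27 = -26*(-35)*27 = 910*27 = 24570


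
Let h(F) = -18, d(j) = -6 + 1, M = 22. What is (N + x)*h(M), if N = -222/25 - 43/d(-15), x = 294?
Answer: -132174/25 ≈ -5287.0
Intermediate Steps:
d(j) = -5
N = -7/25 (N = -222/25 - 43/(-5) = -222*1/25 - 43*(-⅕) = -222/25 + 43/5 = -7/25 ≈ -0.28000)
(N + x)*h(M) = (-7/25 + 294)*(-18) = (7343/25)*(-18) = -132174/25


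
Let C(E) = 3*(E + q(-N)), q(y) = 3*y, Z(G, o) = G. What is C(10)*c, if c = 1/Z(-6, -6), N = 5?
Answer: 5/2 ≈ 2.5000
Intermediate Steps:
c = -⅙ (c = 1/(-6) = -⅙ ≈ -0.16667)
C(E) = -45 + 3*E (C(E) = 3*(E + 3*(-1*5)) = 3*(E + 3*(-5)) = 3*(E - 15) = 3*(-15 + E) = -45 + 3*E)
C(10)*c = (-45 + 3*10)*(-⅙) = (-45 + 30)*(-⅙) = -15*(-⅙) = 5/2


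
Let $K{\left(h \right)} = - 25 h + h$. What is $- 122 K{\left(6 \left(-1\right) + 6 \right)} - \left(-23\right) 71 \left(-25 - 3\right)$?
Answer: $-45724$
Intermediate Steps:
$K{\left(h \right)} = - 24 h$
$- 122 K{\left(6 \left(-1\right) + 6 \right)} - \left(-23\right) 71 \left(-25 - 3\right) = - 122 \left(- 24 \left(6 \left(-1\right) + 6\right)\right) - \left(-23\right) 71 \left(-25 - 3\right) = - 122 \left(- 24 \left(-6 + 6\right)\right) - - 1633 \left(-25 - 3\right) = - 122 \left(\left(-24\right) 0\right) - \left(-1633\right) \left(-28\right) = \left(-122\right) 0 - 45724 = 0 - 45724 = -45724$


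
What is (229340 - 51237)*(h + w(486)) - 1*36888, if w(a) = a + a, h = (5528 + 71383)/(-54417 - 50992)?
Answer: 18230410264419/105409 ≈ 1.7295e+8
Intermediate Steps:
h = -76911/105409 (h = 76911/(-105409) = 76911*(-1/105409) = -76911/105409 ≈ -0.72964)
w(a) = 2*a
(229340 - 51237)*(h + w(486)) - 1*36888 = (229340 - 51237)*(-76911/105409 + 2*486) - 1*36888 = 178103*(-76911/105409 + 972) - 36888 = 178103*(102380637/105409) - 36888 = 18234298591611/105409 - 36888 = 18230410264419/105409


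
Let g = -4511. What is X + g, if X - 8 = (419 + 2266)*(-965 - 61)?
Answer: -2759313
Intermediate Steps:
X = -2754802 (X = 8 + (419 + 2266)*(-965 - 61) = 8 + 2685*(-1026) = 8 - 2754810 = -2754802)
X + g = -2754802 - 4511 = -2759313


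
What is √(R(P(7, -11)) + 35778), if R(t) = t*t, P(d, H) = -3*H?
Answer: √36867 ≈ 192.01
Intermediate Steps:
R(t) = t²
√(R(P(7, -11)) + 35778) = √((-3*(-11))² + 35778) = √(33² + 35778) = √(1089 + 35778) = √36867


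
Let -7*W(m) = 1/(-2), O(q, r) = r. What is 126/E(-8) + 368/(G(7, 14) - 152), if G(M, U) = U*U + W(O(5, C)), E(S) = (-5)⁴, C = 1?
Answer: 3297742/385625 ≈ 8.5517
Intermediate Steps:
E(S) = 625
W(m) = 1/14 (W(m) = -⅐/(-2) = -⅐*(-½) = 1/14)
G(M, U) = 1/14 + U² (G(M, U) = U*U + 1/14 = U² + 1/14 = 1/14 + U²)
126/E(-8) + 368/(G(7, 14) - 152) = 126/625 + 368/((1/14 + 14²) - 152) = 126*(1/625) + 368/((1/14 + 196) - 152) = 126/625 + 368/(2745/14 - 152) = 126/625 + 368/(617/14) = 126/625 + 368*(14/617) = 126/625 + 5152/617 = 3297742/385625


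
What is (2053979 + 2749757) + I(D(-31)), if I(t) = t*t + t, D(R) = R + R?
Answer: 4807518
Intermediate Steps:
D(R) = 2*R
I(t) = t + t**2 (I(t) = t**2 + t = t + t**2)
(2053979 + 2749757) + I(D(-31)) = (2053979 + 2749757) + (2*(-31))*(1 + 2*(-31)) = 4803736 - 62*(1 - 62) = 4803736 - 62*(-61) = 4803736 + 3782 = 4807518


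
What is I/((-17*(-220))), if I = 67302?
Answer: 33651/1870 ≈ 17.995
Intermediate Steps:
I/((-17*(-220))) = 67302/((-17*(-220))) = 67302/3740 = 67302*(1/3740) = 33651/1870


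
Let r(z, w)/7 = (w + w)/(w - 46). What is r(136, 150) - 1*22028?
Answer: -572203/26 ≈ -22008.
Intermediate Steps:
r(z, w) = 14*w/(-46 + w) (r(z, w) = 7*((w + w)/(w - 46)) = 7*((2*w)/(-46 + w)) = 7*(2*w/(-46 + w)) = 14*w/(-46 + w))
r(136, 150) - 1*22028 = 14*150/(-46 + 150) - 1*22028 = 14*150/104 - 22028 = 14*150*(1/104) - 22028 = 525/26 - 22028 = -572203/26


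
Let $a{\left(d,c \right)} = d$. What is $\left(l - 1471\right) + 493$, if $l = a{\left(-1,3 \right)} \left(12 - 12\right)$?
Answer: $-978$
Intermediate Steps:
$l = 0$ ($l = - (12 - 12) = \left(-1\right) 0 = 0$)
$\left(l - 1471\right) + 493 = \left(0 - 1471\right) + 493 = -1471 + 493 = -978$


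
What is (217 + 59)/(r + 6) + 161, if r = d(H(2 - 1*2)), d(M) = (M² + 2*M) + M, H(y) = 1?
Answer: 943/5 ≈ 188.60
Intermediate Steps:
d(M) = M² + 3*M
r = 4 (r = 1*(3 + 1) = 1*4 = 4)
(217 + 59)/(r + 6) + 161 = (217 + 59)/(4 + 6) + 161 = 276/10 + 161 = 276*(⅒) + 161 = 138/5 + 161 = 943/5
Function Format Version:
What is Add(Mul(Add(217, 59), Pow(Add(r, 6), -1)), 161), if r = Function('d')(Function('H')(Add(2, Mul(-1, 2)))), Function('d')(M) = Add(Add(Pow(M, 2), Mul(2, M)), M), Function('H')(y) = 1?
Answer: Rational(943, 5) ≈ 188.60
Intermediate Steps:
Function('d')(M) = Add(Pow(M, 2), Mul(3, M))
r = 4 (r = Mul(1, Add(3, 1)) = Mul(1, 4) = 4)
Add(Mul(Add(217, 59), Pow(Add(r, 6), -1)), 161) = Add(Mul(Add(217, 59), Pow(Add(4, 6), -1)), 161) = Add(Mul(276, Pow(10, -1)), 161) = Add(Mul(276, Rational(1, 10)), 161) = Add(Rational(138, 5), 161) = Rational(943, 5)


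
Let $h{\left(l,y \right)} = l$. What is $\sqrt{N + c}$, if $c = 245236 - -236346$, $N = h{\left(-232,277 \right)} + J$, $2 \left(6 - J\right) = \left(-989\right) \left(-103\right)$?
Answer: $\frac{\sqrt{1721690}}{2} \approx 656.07$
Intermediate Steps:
$J = - \frac{101855}{2}$ ($J = 6 - \frac{\left(-989\right) \left(-103\right)}{2} = 6 - \frac{101867}{2} = - \frac{101855}{2} \approx -50928.0$)
$N = - \frac{102319}{2}$ ($N = -232 - \frac{101855}{2} = - \frac{102319}{2} \approx -51160.0$)
$c = 481582$ ($c = 245236 + 236346 = 481582$)
$\sqrt{N + c} = \sqrt{- \frac{102319}{2} + 481582} = \sqrt{\frac{860845}{2}} = \frac{\sqrt{1721690}}{2}$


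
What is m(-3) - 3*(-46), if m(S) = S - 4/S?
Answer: 409/3 ≈ 136.33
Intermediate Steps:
m(-3) - 3*(-46) = (-3 - 4/(-3)) - 3*(-46) = (-3 - 4*(-1/3)) + 138 = (-3 + 4/3) + 138 = -5/3 + 138 = 409/3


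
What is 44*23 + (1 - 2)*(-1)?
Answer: 1013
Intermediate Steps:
44*23 + (1 - 2)*(-1) = 1012 - 1*(-1) = 1012 + 1 = 1013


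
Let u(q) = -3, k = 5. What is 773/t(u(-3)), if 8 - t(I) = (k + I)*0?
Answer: 773/8 ≈ 96.625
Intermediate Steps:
t(I) = 8 (t(I) = 8 - (5 + I)*0 = 8 - 1*0 = 8 + 0 = 8)
773/t(u(-3)) = 773/8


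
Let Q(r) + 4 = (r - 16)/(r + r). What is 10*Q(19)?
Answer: -745/19 ≈ -39.211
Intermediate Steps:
Q(r) = -4 + (-16 + r)/(2*r) (Q(r) = -4 + (r - 16)/(r + r) = -4 + (-16 + r)/((2*r)) = -4 + (-16 + r)*(1/(2*r)) = -4 + (-16 + r)/(2*r))
10*Q(19) = 10*(-7/2 - 8/19) = 10*(-149/38) = -745/19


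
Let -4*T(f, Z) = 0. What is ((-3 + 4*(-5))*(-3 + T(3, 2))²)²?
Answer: 42849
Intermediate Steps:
T(f, Z) = 0 (T(f, Z) = -¼*0 = 0)
((-3 + 4*(-5))*(-3 + T(3, 2))²)² = ((-3 + 4*(-5))*(-3 + 0)²)² = ((-3 - 20)*(-3)²)² = (-23*9)² = (-207)² = 42849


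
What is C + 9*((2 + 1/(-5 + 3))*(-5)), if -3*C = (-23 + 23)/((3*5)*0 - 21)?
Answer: -135/2 ≈ -67.500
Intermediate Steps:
C = 0 (C = -(-23 + 23)/(3*((3*5)*0 - 21)) = -0/(15*0 - 21) = -0/(0 - 21) = -0/(-21) = -0*(-1)/21 = -1/3*0 = 0)
C + 9*((2 + 1/(-5 + 3))*(-5)) = 0 + 9*((2 + 1/(-5 + 3))*(-5)) = 0 + 9*((2 + 1/(-2))*(-5)) = 0 + 9*((2 - 1/2)*(-5)) = 0 + 9*((3/2)*(-5)) = 0 + 9*(-15/2) = 0 - 135/2 = -135/2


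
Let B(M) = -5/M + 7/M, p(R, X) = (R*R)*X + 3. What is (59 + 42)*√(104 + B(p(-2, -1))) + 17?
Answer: 17 + 101*√102 ≈ 1037.1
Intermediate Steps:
p(R, X) = 3 + X*R² (p(R, X) = R²*X + 3 = X*R² + 3 = 3 + X*R²)
B(M) = 2/M
(59 + 42)*√(104 + B(p(-2, -1))) + 17 = (59 + 42)*√(104 + 2/(3 - 1*(-2)²)) + 17 = 101*√(104 + 2/(3 - 1*4)) + 17 = 101*√(104 + 2/(3 - 4)) + 17 = 101*√(104 + 2/(-1)) + 17 = 101*√(104 + 2*(-1)) + 17 = 101*√(104 - 2) + 17 = 101*√102 + 17 = 17 + 101*√102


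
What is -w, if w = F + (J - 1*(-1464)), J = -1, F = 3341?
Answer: -4804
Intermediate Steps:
w = 4804 (w = 3341 + (-1 - 1*(-1464)) = 3341 + (-1 + 1464) = 3341 + 1463 = 4804)
-w = -1*4804 = -4804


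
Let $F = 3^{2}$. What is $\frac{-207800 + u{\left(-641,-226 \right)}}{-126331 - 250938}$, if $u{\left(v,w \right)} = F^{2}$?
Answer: $\frac{207719}{377269} \approx 0.55059$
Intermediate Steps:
$F = 9$
$u{\left(v,w \right)} = 81$ ($u{\left(v,w \right)} = 9^{2} = 81$)
$\frac{-207800 + u{\left(-641,-226 \right)}}{-126331 - 250938} = \frac{-207800 + 81}{-126331 - 250938} = - \frac{207719}{-377269} = \left(-207719\right) \left(- \frac{1}{377269}\right) = \frac{207719}{377269}$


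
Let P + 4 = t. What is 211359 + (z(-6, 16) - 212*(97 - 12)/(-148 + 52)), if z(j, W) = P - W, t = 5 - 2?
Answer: 5076713/24 ≈ 2.1153e+5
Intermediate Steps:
t = 3
P = -1 (P = -4 + 3 = -1)
z(j, W) = -1 - W
211359 + (z(-6, 16) - 212*(97 - 12)/(-148 + 52)) = 211359 + ((-1 - 1*16) - 212*(97 - 12)/(-148 + 52)) = 211359 + ((-1 - 16) - 18020/(-96)) = 211359 + (-17 - 18020*(-1)/96) = 211359 + (-17 - 212*(-85/96)) = 211359 + (-17 + 4505/24) = 211359 + 4097/24 = 5076713/24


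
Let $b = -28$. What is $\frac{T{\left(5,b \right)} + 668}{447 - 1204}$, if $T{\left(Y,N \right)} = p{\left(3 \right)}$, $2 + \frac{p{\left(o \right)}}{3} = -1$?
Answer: $- \frac{659}{757} \approx -0.87054$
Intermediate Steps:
$p{\left(o \right)} = -9$ ($p{\left(o \right)} = -6 + 3 \left(-1\right) = -6 - 3 = -9$)
$T{\left(Y,N \right)} = -9$
$\frac{T{\left(5,b \right)} + 668}{447 - 1204} = \frac{-9 + 668}{447 - 1204} = \frac{659}{-757} = 659 \left(- \frac{1}{757}\right) = - \frac{659}{757}$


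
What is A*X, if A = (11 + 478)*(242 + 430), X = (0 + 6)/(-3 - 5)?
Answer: -246456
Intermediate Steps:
X = -¾ (X = 6/(-8) = 6*(-⅛) = -¾ ≈ -0.75000)
A = 328608 (A = 489*672 = 328608)
A*X = 328608*(-¾) = -246456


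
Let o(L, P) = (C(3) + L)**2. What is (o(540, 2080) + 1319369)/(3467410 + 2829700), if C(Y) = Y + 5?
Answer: 1619673/6297110 ≈ 0.25721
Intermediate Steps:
C(Y) = 5 + Y
o(L, P) = (8 + L)**2 (o(L, P) = ((5 + 3) + L)**2 = (8 + L)**2)
(o(540, 2080) + 1319369)/(3467410 + 2829700) = ((8 + 540)**2 + 1319369)/(3467410 + 2829700) = (548**2 + 1319369)/6297110 = (300304 + 1319369)*(1/6297110) = 1619673*(1/6297110) = 1619673/6297110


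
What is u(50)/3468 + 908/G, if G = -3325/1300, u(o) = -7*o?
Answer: -81895819/230622 ≈ -355.11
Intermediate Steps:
G = -133/52 (G = -3325*1/1300 = -133/52 ≈ -2.5577)
u(50)/3468 + 908/G = -7*50/3468 + 908/(-133/52) = -350*1/3468 + 908*(-52/133) = -175/1734 - 47216/133 = -81895819/230622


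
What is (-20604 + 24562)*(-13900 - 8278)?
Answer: -87780524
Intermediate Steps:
(-20604 + 24562)*(-13900 - 8278) = 3958*(-22178) = -87780524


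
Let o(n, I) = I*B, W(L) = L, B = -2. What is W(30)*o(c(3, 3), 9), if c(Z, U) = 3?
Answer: -540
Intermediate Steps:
o(n, I) = -2*I (o(n, I) = I*(-2) = -2*I)
W(30)*o(c(3, 3), 9) = 30*(-2*9) = 30*(-18) = -540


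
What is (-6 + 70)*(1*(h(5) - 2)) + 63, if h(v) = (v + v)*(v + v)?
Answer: 6335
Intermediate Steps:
h(v) = 4*v² (h(v) = (2*v)*(2*v) = 4*v²)
(-6 + 70)*(1*(h(5) - 2)) + 63 = (-6 + 70)*(1*(4*5² - 2)) + 63 = 64*(1*(4*25 - 2)) + 63 = 64*(1*(100 - 2)) + 63 = 64*(1*98) + 63 = 64*98 + 63 = 6272 + 63 = 6335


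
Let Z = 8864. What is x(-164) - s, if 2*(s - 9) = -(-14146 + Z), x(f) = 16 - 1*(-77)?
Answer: -2557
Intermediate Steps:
x(f) = 93 (x(f) = 16 + 77 = 93)
s = 2650 (s = 9 + (-(-14146 + 8864))/2 = 9 + (-1*(-5282))/2 = 9 + (1/2)*5282 = 9 + 2641 = 2650)
x(-164) - s = 93 - 1*2650 = 93 - 2650 = -2557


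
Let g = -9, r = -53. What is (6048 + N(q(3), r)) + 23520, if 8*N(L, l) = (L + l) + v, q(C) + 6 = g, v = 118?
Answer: 118297/4 ≈ 29574.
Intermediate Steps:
q(C) = -15 (q(C) = -6 - 9 = -15)
N(L, l) = 59/4 + L/8 + l/8 (N(L, l) = ((L + l) + 118)/8 = (118 + L + l)/8 = 59/4 + L/8 + l/8)
(6048 + N(q(3), r)) + 23520 = (6048 + (59/4 + (1/8)*(-15) + (1/8)*(-53))) + 23520 = (6048 + (59/4 - 15/8 - 53/8)) + 23520 = (6048 + 25/4) + 23520 = 24217/4 + 23520 = 118297/4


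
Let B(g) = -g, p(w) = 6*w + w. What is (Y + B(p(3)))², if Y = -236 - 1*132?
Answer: 151321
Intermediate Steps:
Y = -368 (Y = -236 - 132 = -368)
p(w) = 7*w
(Y + B(p(3)))² = (-368 - 7*3)² = (-368 - 1*21)² = (-368 - 21)² = (-389)² = 151321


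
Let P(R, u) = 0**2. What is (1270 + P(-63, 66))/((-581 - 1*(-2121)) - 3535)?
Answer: -254/399 ≈ -0.63659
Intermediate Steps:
P(R, u) = 0
(1270 + P(-63, 66))/((-581 - 1*(-2121)) - 3535) = (1270 + 0)/((-581 - 1*(-2121)) - 3535) = 1270/((-581 + 2121) - 3535) = 1270/(1540 - 3535) = 1270/(-1995) = 1270*(-1/1995) = -254/399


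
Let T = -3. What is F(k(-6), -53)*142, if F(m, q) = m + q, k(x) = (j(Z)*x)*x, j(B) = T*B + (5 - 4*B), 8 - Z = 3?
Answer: -160886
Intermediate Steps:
Z = 5 (Z = 8 - 1*3 = 8 - 3 = 5)
j(B) = 5 - 7*B (j(B) = -3*B + (5 - 4*B) = 5 - 7*B)
k(x) = -30*x² (k(x) = ((5 - 7*5)*x)*x = ((5 - 35)*x)*x = (-30*x)*x = -30*x²)
F(k(-6), -53)*142 = (-30*(-6)² - 53)*142 = (-30*36 - 53)*142 = (-1080 - 53)*142 = -1133*142 = -160886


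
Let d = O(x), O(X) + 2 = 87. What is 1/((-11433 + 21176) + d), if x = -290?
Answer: 1/9828 ≈ 0.00010175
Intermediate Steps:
O(X) = 85 (O(X) = -2 + 87 = 85)
d = 85
1/((-11433 + 21176) + d) = 1/((-11433 + 21176) + 85) = 1/(9743 + 85) = 1/9828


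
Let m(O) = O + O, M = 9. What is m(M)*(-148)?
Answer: -2664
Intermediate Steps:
m(O) = 2*O
m(M)*(-148) = (2*9)*(-148) = 18*(-148) = -2664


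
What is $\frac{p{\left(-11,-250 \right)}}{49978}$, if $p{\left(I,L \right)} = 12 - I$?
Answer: $\frac{23}{49978} \approx 0.0004602$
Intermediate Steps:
$\frac{p{\left(-11,-250 \right)}}{49978} = \frac{12 - -11}{49978} = \left(12 + 11\right) \frac{1}{49978} = 23 \cdot \frac{1}{49978} = \frac{23}{49978}$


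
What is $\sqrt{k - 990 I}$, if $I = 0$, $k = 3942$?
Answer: $3 \sqrt{438} \approx 62.785$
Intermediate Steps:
$\sqrt{k - 990 I} = \sqrt{3942 - 0} = \sqrt{3942 + 0} = \sqrt{3942} = 3 \sqrt{438}$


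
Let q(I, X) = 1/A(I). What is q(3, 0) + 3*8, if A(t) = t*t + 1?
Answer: 241/10 ≈ 24.100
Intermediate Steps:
A(t) = 1 + t² (A(t) = t² + 1 = 1 + t²)
q(I, X) = 1/(1 + I²)
q(3, 0) + 3*8 = 1/(1 + 3²) + 3*8 = 1/(1 + 9) + 24 = 1/10 + 24 = ⅒ + 24 = 241/10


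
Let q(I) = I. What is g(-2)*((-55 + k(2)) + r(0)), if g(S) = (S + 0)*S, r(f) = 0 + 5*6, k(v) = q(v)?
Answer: -92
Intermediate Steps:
k(v) = v
r(f) = 30 (r(f) = 0 + 30 = 30)
g(S) = S² (g(S) = S*S = S²)
g(-2)*((-55 + k(2)) + r(0)) = (-2)²*((-55 + 2) + 30) = 4*(-53 + 30) = 4*(-23) = -92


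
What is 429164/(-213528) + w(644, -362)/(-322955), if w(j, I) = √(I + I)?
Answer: -3461/1722 - 2*I*√181/322955 ≈ -2.0099 - 8.3316e-5*I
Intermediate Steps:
w(j, I) = √2*√I (w(j, I) = √(2*I) = √2*√I)
429164/(-213528) + w(644, -362)/(-322955) = 429164/(-213528) + (√2*√(-362))/(-322955) = 429164*(-1/213528) + (√2*(I*√362))*(-1/322955) = -3461/1722 + (2*I*√181)*(-1/322955) = -3461/1722 - 2*I*√181/322955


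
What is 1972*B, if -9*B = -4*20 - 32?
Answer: 220864/9 ≈ 24540.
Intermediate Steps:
B = 112/9 (B = -(-4*20 - 32)/9 = -(-80 - 32)/9 = -⅑*(-112) = 112/9 ≈ 12.444)
1972*B = 1972*(112/9) = 220864/9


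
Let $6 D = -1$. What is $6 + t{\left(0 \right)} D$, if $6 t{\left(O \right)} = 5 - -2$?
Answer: $\frac{209}{36} \approx 5.8056$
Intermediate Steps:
$t{\left(O \right)} = \frac{7}{6}$ ($t{\left(O \right)} = \frac{5 - -2}{6} = \frac{5 + 2}{6} = \frac{1}{6} \cdot 7 = \frac{7}{6}$)
$D = - \frac{1}{6}$ ($D = \frac{1}{6} \left(-1\right) = - \frac{1}{6} \approx -0.16667$)
$6 + t{\left(0 \right)} D = 6 + \frac{7}{6} \left(- \frac{1}{6}\right) = 6 - \frac{7}{36} = \frac{209}{36}$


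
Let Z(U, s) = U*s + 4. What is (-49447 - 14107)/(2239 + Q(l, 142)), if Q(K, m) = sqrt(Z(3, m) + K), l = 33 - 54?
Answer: -71148703/2506356 + 31777*sqrt(409)/2506356 ≈ -28.131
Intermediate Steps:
Z(U, s) = 4 + U*s
l = -21
Q(K, m) = sqrt(4 + K + 3*m) (Q(K, m) = sqrt((4 + 3*m) + K) = sqrt(4 + K + 3*m))
(-49447 - 14107)/(2239 + Q(l, 142)) = (-49447 - 14107)/(2239 + sqrt(4 - 21 + 3*142)) = -63554/(2239 + sqrt(4 - 21 + 426)) = -63554/(2239 + sqrt(409))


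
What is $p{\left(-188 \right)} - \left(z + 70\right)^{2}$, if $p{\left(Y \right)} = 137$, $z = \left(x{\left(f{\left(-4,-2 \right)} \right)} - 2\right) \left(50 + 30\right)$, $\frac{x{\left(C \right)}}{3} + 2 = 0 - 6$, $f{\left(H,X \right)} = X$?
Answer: $-4039963$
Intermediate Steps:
$x{\left(C \right)} = -24$ ($x{\left(C \right)} = -6 + 3 \left(0 - 6\right) = -6 + 3 \left(-6\right) = -6 - 18 = -24$)
$z = -2080$ ($z = \left(-24 - 2\right) \left(50 + 30\right) = \left(-26\right) 80 = -2080$)
$p{\left(-188 \right)} - \left(z + 70\right)^{2} = 137 - \left(-2080 + 70\right)^{2} = 137 - \left(-2010\right)^{2} = 137 - 4040100 = -4039963$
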